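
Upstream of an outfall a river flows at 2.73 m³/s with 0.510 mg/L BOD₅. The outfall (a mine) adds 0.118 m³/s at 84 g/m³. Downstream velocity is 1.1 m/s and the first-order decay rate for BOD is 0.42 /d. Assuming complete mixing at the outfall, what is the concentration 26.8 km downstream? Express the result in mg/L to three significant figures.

3.53 mg/L

After complete mixing, C₀ = (0.118·84 + 2.73·0.51) / 2.848 = 3.969 mg/L.
Travel time t = 2.68e+04 m / 1.1 m/s = 2.436e+04 s = 0.282 d.
C = 3.969·exp(−0.42·0.282) = 3.969·0.8883 = 3.526 mg/L.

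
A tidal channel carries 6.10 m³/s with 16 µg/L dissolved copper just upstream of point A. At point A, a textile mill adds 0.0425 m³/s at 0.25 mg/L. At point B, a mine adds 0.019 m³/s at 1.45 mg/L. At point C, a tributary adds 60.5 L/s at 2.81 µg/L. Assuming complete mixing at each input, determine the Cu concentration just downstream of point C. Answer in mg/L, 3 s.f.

16 µg/L = 0.016 mg/L.
After input A: C = (6.1·0.016 + 0.0425·0.25) / 6.143 = 0.01762 mg/L.
After input B: C = (6.143·0.01762 + 0.019·1.45) / 6.162 = 0.02204 mg/L.
60.5 L/s = 0.0605 m³/s.
2.81 µg/L = 0.00281 mg/L.
After input C: C = (6.162·0.02204 + 0.0605·0.00281) / 6.222 = 0.02185 mg/L.

0.0218 mg/L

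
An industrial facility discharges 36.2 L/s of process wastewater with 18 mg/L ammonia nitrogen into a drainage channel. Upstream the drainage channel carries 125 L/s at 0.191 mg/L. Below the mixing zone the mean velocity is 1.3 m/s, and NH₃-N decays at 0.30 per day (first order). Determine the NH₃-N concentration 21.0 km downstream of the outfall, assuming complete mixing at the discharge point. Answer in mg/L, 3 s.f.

3.96 mg/L

36.2 L/s = 0.0362 m³/s.
125 L/s = 0.125 m³/s.
After complete mixing, C₀ = (0.0362·18 + 0.125·0.191) / 0.1612 = 4.19 mg/L.
Travel time t = 2.1e+04 m / 1.3 m/s = 1.615e+04 s = 0.187 d.
C = 4.19·exp(−0.30·0.187) = 4.19·0.9455 = 3.962 mg/L.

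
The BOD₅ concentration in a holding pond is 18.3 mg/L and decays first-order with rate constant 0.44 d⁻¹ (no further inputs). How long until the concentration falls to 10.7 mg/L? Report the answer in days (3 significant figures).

t = ln(C₀/C)/k = ln(18.3/10.7)/0.44 = 0.5367/0.44 = 1.22 d.

1.22 d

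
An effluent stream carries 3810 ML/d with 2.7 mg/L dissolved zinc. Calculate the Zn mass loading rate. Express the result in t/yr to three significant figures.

3810 ML/d = 44.1 m³/s.
Mass flux = Q·C = 44.1 m³/s × 2.7 g/m³ = 119.1 g/s.
= 119.1 g/s × 31.56 = 3757 t/yr.

3760 t/yr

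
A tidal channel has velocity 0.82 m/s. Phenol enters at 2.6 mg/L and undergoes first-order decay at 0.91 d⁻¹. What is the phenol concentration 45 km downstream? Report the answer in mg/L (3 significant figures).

Travel time t = 45 km / 0.82 m/s = 4.5e+04/0.82 = 5.488e+04 s = 0.6352 d.
First-order decay: C = 2.6·exp(−0.91·0.6352) = 2.6·0.561 = 1.459 mg/L.

1.46 mg/L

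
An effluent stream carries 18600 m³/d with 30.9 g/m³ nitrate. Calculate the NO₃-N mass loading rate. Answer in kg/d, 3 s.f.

575 kg/d

18600 m³/d = 0.2153 m³/s.
Mass flux = Q·C = 0.2153 m³/s × 30.9 g/m³ = 6.652 g/s.
= 6.652 g/s × 86.4 = 574.7 kg/d.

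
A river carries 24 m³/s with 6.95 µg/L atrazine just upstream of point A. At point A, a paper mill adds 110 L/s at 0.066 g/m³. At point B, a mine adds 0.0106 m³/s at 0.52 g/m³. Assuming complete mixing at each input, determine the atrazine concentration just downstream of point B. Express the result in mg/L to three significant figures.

6.95 µg/L = 0.00695 mg/L.
110 L/s = 0.11 m³/s.
After input A: C = (24·0.00695 + 0.11·0.066) / 24.11 = 0.007219 mg/L.
After input B: C = (24.11·0.007219 + 0.0106·0.52) / 24.12 = 0.007445 mg/L.

0.00744 mg/L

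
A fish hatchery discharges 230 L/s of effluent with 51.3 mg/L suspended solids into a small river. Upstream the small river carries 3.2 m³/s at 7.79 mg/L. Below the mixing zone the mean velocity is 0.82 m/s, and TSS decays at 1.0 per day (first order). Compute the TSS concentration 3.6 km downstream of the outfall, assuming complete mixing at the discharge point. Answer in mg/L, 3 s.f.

10.2 mg/L

230 L/s = 0.23 m³/s.
After complete mixing, C₀ = (0.23·51.3 + 3.2·7.79) / 3.43 = 10.71 mg/L.
Travel time t = 3600 m / 0.82 m/s = 4390 s = 0.05081 d.
C = 10.71·exp(−1.0·0.05081) = 10.71·0.9505 = 10.18 mg/L.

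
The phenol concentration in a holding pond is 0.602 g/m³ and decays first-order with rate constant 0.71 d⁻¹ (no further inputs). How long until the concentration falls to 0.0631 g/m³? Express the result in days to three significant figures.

t = ln(C₀/C)/k = ln(0.602/0.0631)/0.71 = 2.256/0.71 = 3.177 d.

3.18 d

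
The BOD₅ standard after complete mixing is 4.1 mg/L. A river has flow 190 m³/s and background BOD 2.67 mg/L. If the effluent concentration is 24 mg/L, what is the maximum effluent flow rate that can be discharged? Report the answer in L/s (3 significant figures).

13700 L/s

Mass balance at complete mixing: C_std·(Q_w + Q_r) = Q_w·C_e + Q_r·C_b.
Rearranging, Q_w = Q_r·(C_std − C_b)/(C_e − C_std) = 190·(4.1 − 2.67) / (24 − 4.1) = 13.65 m³/s.
= 1.365e+04 L/s.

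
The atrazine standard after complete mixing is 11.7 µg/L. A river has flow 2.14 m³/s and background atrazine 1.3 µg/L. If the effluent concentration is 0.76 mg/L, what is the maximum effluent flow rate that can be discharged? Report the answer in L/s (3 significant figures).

29.7 L/s

1.3 µg/L = 0.0013 mg/L.
11.7 µg/L = 0.0117 mg/L.
Mass balance at complete mixing: C_std·(Q_w + Q_r) = Q_w·C_e + Q_r·C_b.
Rearranging, Q_w = Q_r·(C_std − C_b)/(C_e − C_std) = 2.14·(0.0117 − 0.0013) / (0.76 − 0.0117) = 0.02974 m³/s.
= 29.74 L/s.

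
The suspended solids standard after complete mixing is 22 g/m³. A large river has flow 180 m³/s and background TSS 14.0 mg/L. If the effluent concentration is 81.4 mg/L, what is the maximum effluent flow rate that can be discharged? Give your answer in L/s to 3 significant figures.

24200 L/s

Mass balance at complete mixing: C_std·(Q_w + Q_r) = Q_w·C_e + Q_r·C_b.
Rearranging, Q_w = Q_r·(C_std − C_b)/(C_e − C_std) = 180·(22 − 14) / (81.4 − 22) = 24.24 m³/s.
= 2.424e+04 L/s.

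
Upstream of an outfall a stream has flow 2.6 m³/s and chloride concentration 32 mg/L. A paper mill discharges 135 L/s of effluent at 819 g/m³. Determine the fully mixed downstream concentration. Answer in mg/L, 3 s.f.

70.8 mg/L

135 L/s = 0.135 m³/s.
By mass balance at complete mixing, C = (0.135·819 + 2.6·32) / (0.135 + 2.6) = 193.8/2.735 = 70.85 mg/L.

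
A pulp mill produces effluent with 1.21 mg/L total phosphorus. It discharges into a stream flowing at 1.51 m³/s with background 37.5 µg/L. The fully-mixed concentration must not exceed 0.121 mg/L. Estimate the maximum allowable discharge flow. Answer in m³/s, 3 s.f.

37.5 µg/L = 0.0375 mg/L.
Mass balance at complete mixing: C_std·(Q_w + Q_r) = Q_w·C_e + Q_r·C_b.
Rearranging, Q_w = Q_r·(C_std − C_b)/(C_e − C_std) = 1.51·(0.121 − 0.0375) / (1.21 − 0.121) = 0.1158 m³/s.

0.116 m³/s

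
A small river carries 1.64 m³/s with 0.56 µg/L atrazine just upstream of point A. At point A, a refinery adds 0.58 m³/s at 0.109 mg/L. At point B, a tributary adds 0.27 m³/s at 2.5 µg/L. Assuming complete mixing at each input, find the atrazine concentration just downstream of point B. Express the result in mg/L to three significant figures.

0.0260 mg/L

0.56 µg/L = 0.00056 mg/L.
After input A: C = (1.64·0.00056 + 0.58·0.109) / 2.22 = 0.02889 mg/L.
2.5 µg/L = 0.0025 mg/L.
After input B: C = (2.22·0.02889 + 0.27·0.0025) / 2.49 = 0.02603 mg/L.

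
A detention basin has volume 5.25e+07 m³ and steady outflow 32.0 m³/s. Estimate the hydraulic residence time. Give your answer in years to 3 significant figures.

Q = 32.0 m³/s × 3.156e+07 s/yr = 1.01e+09 m³/yr.
Hydraulic residence time τ = V/Q = 5.25e+07/1.01e+09 = 0.05199 yr.

0.0520 yr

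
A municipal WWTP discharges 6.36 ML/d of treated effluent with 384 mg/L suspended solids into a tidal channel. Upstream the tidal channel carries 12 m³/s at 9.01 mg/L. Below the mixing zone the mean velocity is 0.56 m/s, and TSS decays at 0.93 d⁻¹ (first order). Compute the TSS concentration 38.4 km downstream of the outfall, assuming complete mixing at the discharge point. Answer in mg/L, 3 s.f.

5.40 mg/L

6.36 ML/d = 0.07361 m³/s.
After complete mixing, C₀ = (0.07361·384 + 12·9.01) / 12.07 = 11.3 mg/L.
Travel time t = 3.84e+04 m / 0.56 m/s = 6.857e+04 s = 0.7937 d.
C = 11.3·exp(−0.93·0.7937) = 11.3·0.478 = 5.4 mg/L.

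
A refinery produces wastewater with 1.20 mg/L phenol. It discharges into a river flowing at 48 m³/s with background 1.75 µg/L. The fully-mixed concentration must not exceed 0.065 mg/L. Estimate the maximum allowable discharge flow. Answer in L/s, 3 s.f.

2670 L/s

1.75 µg/L = 0.00175 mg/L.
Mass balance at complete mixing: C_std·(Q_w + Q_r) = Q_w·C_e + Q_r·C_b.
Rearranging, Q_w = Q_r·(C_std − C_b)/(C_e − C_std) = 48·(0.065 − 0.00175) / (1.2 − 0.065) = 2.675 m³/s.
= 2675 L/s.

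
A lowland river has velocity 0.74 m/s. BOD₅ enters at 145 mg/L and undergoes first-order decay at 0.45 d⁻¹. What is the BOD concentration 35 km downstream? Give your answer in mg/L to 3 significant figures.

Travel time t = 35 km / 0.74 m/s = 3.5e+04/0.74 = 4.73e+04 s = 0.5474 d.
First-order decay: C = 145·exp(−0.45·0.5474) = 145·0.7817 = 113.3 mg/L.

113 mg/L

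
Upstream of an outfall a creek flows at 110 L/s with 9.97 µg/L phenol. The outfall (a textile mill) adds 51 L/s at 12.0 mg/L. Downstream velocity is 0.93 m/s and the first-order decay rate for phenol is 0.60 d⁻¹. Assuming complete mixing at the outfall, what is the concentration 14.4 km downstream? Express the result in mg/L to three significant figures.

51 L/s = 0.051 m³/s.
110 L/s = 0.11 m³/s.
9.97 µg/L = 0.00997 mg/L.
After complete mixing, C₀ = (0.051·12 + 0.11·0.00997) / 0.161 = 3.808 mg/L.
Travel time t = 1.44e+04 m / 0.93 m/s = 1.548e+04 s = 0.1792 d.
C = 3.808·exp(−0.60·0.1792) = 3.808·0.8981 = 3.42 mg/L.

3.42 mg/L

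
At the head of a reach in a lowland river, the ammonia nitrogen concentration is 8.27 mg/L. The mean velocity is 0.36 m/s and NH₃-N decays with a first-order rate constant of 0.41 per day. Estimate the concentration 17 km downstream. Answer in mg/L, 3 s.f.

Travel time t = 17 km / 0.36 m/s = 1.7e+04/0.36 = 4.722e+04 s = 0.5466 d.
First-order decay: C = 8.27·exp(−0.41·0.5466) = 8.27·0.7992 = 6.61 mg/L.

6.61 mg/L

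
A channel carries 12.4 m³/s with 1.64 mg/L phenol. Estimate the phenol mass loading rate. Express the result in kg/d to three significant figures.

1760 kg/d

Mass flux = Q·C = 12.4 m³/s × 1.64 g/m³ = 20.34 g/s.
= 20.34 g/s × 86.4 = 1757 kg/d.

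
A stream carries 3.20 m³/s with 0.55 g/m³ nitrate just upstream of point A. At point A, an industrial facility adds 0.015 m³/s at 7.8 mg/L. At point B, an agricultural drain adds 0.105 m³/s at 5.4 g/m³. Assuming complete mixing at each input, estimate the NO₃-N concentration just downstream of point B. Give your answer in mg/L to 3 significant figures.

After input A: C = (3.2·0.55 + 0.015·7.8) / 3.215 = 0.5838 mg/L.
After input B: C = (3.215·0.5838 + 0.105·5.4) / 3.32 = 0.7361 mg/L.

0.736 mg/L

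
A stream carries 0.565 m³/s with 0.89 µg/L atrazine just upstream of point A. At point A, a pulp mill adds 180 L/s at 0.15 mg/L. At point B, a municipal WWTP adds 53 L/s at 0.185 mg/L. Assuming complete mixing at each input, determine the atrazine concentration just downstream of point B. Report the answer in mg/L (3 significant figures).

0.89 µg/L = 0.00089 mg/L.
180 L/s = 0.18 m³/s.
After input A: C = (0.565·0.00089 + 0.18·0.15) / 0.745 = 0.03692 mg/L.
53 L/s = 0.053 m³/s.
After input B: C = (0.745·0.03692 + 0.053·0.185) / 0.798 = 0.04675 mg/L.

0.0468 mg/L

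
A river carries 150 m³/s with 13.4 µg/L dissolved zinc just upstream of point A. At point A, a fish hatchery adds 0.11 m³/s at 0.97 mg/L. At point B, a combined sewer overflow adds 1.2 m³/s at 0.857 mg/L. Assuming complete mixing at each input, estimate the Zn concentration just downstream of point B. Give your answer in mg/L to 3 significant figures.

0.0208 mg/L

13.4 µg/L = 0.0134 mg/L.
After input A: C = (150·0.0134 + 0.11·0.97) / 150.1 = 0.0141 mg/L.
After input B: C = (150.1·0.0141 + 1.2·0.857) / 151.3 = 0.02079 mg/L.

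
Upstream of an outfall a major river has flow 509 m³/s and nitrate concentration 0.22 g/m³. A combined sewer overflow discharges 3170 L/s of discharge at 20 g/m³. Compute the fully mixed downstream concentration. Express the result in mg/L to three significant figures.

0.342 mg/L

3170 L/s = 3.17 m³/s.
Flow-weighted mixing gives C = (3.17·20 + 509·0.22) / (3.17 + 509) = 175.4/512.2 = 0.3424 mg/L.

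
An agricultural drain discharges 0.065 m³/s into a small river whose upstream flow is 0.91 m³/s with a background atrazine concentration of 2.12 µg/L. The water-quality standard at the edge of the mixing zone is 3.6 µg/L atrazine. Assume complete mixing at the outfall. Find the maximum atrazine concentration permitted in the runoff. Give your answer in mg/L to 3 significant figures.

0.0243 mg/L

2.12 µg/L = 0.00212 mg/L.
3.6 µg/L = 0.0036 mg/L.
Mass balance: 0.0036·0.975 = 0.065·Cₑ + 0.91·0.00212.
Cₑ = (0.00351 − 0.001929) / 0.065 = 0.02432 mg/L.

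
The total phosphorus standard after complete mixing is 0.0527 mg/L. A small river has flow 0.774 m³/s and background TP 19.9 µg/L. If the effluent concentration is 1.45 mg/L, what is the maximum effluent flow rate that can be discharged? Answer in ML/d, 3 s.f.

1.57 ML/d

19.9 µg/L = 0.0199 mg/L.
Mass balance at complete mixing: C_std·(Q_w + Q_r) = Q_w·C_e + Q_r·C_b.
Rearranging, Q_w = Q_r·(C_std − C_b)/(C_e − C_std) = 0.774·(0.0527 − 0.0199) / (1.45 − 0.0527) = 0.01817 m³/s.
= 1.57 ML/d.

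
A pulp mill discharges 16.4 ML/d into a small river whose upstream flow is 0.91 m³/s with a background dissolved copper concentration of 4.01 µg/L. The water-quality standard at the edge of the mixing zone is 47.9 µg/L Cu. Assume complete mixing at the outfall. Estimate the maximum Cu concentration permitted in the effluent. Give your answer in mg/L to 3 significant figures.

0.258 mg/L

16.4 ML/d = 0.1898 m³/s.
4.01 µg/L = 0.00401 mg/L.
47.9 µg/L = 0.0479 mg/L.
Mass balance: 0.0479·1.1 = 0.1898·Cₑ + 0.91·0.00401.
Cₑ = (0.05268 − 0.003649) / 0.1898 = 0.2583 mg/L.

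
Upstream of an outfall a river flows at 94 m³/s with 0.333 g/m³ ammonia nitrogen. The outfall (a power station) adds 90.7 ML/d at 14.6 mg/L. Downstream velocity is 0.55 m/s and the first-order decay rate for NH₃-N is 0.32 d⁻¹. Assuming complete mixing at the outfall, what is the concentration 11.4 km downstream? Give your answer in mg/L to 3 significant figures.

0.454 mg/L

90.7 ML/d = 1.05 m³/s.
After complete mixing, C₀ = (1.05·14.6 + 94·0.333) / 95.05 = 0.4906 mg/L.
Travel time t = 1.14e+04 m / 0.55 m/s = 2.073e+04 s = 0.2399 d.
C = 0.4906·exp(−0.32·0.2399) = 0.4906·0.9261 = 0.4543 mg/L.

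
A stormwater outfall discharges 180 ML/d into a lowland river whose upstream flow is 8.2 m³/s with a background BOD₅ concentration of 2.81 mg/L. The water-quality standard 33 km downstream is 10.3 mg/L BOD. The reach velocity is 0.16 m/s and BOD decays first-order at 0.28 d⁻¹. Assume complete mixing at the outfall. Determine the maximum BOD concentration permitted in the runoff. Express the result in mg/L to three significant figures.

88.1 mg/L

180 ML/d = 2.083 m³/s.
Travel time to the compliance point: t = 3.3e+04/0.16 = 2.062e+05 s = 2.387 d; decay factor exp(−0.28·2.387) = 0.5125.
So the concentration just after mixing may be at most 10.3/0.5125 = 20.1 mg/L.
Mass balance: 20.1·10.28 = 2.083·Cₑ + 8.2·2.81.
Cₑ = (206.7 − 23.04) / 2.083 = 88.14 mg/L.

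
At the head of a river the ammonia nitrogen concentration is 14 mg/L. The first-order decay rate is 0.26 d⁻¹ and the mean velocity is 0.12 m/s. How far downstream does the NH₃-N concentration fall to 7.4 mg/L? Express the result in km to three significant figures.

From C = C₀·e^(−kt), t = ln(C₀/C)/k = ln(14/7.4)/0.26 = 0.6376/0.26 = 2.452 d.
Distance = v·t = 0.12 m/s × 2.119e+05 s = 2.542e+04 m = 25.42 km.

25.4 km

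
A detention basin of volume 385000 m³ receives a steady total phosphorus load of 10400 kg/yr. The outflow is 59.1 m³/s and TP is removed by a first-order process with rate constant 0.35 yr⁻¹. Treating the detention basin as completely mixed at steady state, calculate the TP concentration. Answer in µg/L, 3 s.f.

5.58 µg/L

Outflow Q = 59.1 m³/s × 3.156e+07 s/yr = 1.865e+09 m³/yr.
Steady-state CSTR mass balance: W = Q·C + k·V·C, so C = W/(Q + kV).
Q + kV = 1.865e+09 + 0.35·385000 = 1.865e+09 m³/yr.
C = 10400/1.865e+09 = 5.576e-06 kg/m³ = 0.005576 mg/L = 5.576 µg/L.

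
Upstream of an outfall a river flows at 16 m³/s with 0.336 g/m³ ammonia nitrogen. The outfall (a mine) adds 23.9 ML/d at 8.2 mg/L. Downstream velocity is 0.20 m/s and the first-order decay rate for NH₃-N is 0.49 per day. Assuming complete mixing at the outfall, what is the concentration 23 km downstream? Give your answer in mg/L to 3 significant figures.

0.245 mg/L

23.9 ML/d = 0.2766 m³/s.
After complete mixing, C₀ = (0.2766·8.2 + 16·0.336) / 16.28 = 0.4696 mg/L.
Travel time t = 2.3e+04 m / 0.20 m/s = 1.15e+05 s = 1.331 d.
C = 0.4696·exp(−0.49·1.331) = 0.4696·0.5209 = 0.2446 mg/L.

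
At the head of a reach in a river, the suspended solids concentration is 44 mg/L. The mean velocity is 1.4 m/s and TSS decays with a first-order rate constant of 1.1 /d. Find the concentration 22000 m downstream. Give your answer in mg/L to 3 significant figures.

36.0 mg/L

Travel time t = 22000 m / 1.4 m/s = 2.2e+04/1.4 = 1.571e+04 s = 0.1819 d.
First-order decay: C = 44·exp(−1.1·0.1819) = 44·0.8187 = 36.02 mg/L.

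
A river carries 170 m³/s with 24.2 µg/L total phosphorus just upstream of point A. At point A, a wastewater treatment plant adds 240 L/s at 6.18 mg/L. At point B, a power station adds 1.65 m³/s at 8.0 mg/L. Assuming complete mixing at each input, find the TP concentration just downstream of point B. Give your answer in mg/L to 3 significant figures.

0.109 mg/L

24.2 µg/L = 0.0242 mg/L.
240 L/s = 0.24 m³/s.
After input A: C = (170·0.0242 + 0.24·6.18) / 170.2 = 0.03288 mg/L.
After input B: C = (170.2·0.03288 + 1.65·8) / 171.9 = 0.1094 mg/L.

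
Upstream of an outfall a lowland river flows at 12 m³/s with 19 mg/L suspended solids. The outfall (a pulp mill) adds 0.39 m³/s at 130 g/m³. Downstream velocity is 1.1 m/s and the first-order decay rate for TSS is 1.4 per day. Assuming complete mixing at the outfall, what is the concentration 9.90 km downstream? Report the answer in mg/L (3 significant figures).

19.4 mg/L

After complete mixing, C₀ = (0.39·130 + 12·19) / 12.39 = 22.49 mg/L.
Travel time t = 9900 m / 1.1 m/s = 9000 s = 0.1042 d.
C = 22.49·exp(−1.4·0.1042) = 22.49·0.8643 = 19.44 mg/L.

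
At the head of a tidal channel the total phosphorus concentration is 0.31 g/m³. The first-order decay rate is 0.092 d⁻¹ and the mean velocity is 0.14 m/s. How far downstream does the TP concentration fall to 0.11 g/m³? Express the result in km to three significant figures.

136 km

From C = C₀·e^(−kt), t = ln(C₀/C)/k = ln(0.31/0.11)/0.092 = 1.036/0.092 = 11.26 d.
Distance = v·t = 0.14 m/s × 9.73e+05 s = 1.362e+05 m = 136.2 km.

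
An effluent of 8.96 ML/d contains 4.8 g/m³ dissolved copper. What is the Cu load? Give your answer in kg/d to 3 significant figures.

43.0 kg/d

8.96 ML/d = 0.1037 m³/s.
Mass flux = Q·C = 0.1037 m³/s × 4.8 g/m³ = 0.4978 g/s.
= 0.4978 g/s × 86.4 = 43.01 kg/d.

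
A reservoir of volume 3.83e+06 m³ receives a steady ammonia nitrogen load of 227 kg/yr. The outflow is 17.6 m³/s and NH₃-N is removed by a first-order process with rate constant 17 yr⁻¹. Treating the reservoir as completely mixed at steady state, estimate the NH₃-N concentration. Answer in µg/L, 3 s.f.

0.366 µg/L

Outflow Q = 17.6 m³/s × 3.156e+07 s/yr = 5.554e+08 m³/yr.
Steady-state CSTR mass balance: W = Q·C + k·V·C, so C = W/(Q + kV).
Q + kV = 5.554e+08 + 17·3.83e+06 = 6.205e+08 m³/yr.
C = 227/6.205e+08 = 3.658e-07 kg/m³ = 0.0003658 mg/L = 0.3658 µg/L.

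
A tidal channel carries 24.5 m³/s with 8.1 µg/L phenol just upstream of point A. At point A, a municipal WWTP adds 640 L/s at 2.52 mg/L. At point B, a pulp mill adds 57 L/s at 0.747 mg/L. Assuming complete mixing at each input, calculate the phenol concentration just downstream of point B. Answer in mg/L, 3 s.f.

0.0736 mg/L

8.1 µg/L = 0.0081 mg/L.
640 L/s = 0.64 m³/s.
After input A: C = (24.5·0.0081 + 0.64·2.52) / 25.14 = 0.07205 mg/L.
57 L/s = 0.057 m³/s.
After input B: C = (25.14·0.07205 + 0.057·0.747) / 25.2 = 0.07357 mg/L.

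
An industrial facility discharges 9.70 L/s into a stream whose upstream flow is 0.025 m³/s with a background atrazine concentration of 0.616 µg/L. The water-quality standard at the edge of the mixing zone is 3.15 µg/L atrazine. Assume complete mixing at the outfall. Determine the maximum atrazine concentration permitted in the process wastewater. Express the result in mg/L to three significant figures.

9.70 L/s = 0.0097 m³/s.
0.616 µg/L = 0.000616 mg/L.
3.15 µg/L = 0.00315 mg/L.
Mass balance: 0.00315·0.0347 = 0.0097·Cₑ + 0.025·0.000616.
Cₑ = (0.0001093 − 1.54e-05) / 0.0097 = 0.009681 mg/L.

0.00968 mg/L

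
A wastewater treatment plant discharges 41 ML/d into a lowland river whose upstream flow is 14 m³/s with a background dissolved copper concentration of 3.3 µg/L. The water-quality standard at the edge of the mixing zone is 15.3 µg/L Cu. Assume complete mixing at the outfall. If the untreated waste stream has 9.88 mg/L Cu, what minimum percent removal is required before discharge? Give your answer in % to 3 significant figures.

41 ML/d = 0.4745 m³/s.
3.3 µg/L = 0.0033 mg/L.
15.3 µg/L = 0.0153 mg/L.
Mass balance: 0.0153·14.47 = 0.4745·Cₑ + 14·0.0033.
Cₑ = (0.2215 − 0.0462) / 0.4745 = 0.3693 mg/L.
Required removal = 1 − 0.3693/9.88 = 96.26 %.

96.3 %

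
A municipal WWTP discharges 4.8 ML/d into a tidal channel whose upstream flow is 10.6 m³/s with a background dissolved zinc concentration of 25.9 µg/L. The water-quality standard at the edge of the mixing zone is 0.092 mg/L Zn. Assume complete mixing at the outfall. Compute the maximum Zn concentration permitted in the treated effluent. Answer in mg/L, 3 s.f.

12.7 mg/L

4.8 ML/d = 0.05556 m³/s.
25.9 µg/L = 0.0259 mg/L.
Mass balance: 0.092·10.66 = 0.05556·Cₑ + 10.6·0.0259.
Cₑ = (0.9803 − 0.2745) / 0.05556 = 12.7 mg/L.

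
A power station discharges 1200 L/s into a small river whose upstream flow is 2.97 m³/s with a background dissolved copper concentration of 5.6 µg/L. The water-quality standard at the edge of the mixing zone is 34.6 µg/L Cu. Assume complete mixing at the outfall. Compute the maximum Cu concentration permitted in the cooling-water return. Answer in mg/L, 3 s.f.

1200 L/s = 1.2 m³/s.
5.6 µg/L = 0.0056 mg/L.
34.6 µg/L = 0.0346 mg/L.
Mass balance: 0.0346·4.17 = 1.2·Cₑ + 2.97·0.0056.
Cₑ = (0.1443 − 0.01663) / 1.2 = 0.1064 mg/L.

0.106 mg/L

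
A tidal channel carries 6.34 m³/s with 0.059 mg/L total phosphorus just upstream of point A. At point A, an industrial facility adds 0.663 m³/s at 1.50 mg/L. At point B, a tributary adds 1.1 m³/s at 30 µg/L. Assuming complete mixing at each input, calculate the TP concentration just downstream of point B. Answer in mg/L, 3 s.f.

0.173 mg/L

After input A: C = (6.34·0.059 + 0.663·1.5) / 7.003 = 0.1954 mg/L.
30 µg/L = 0.03 mg/L.
After input B: C = (7.003·0.1954 + 1.1·0.03) / 8.103 = 0.173 mg/L.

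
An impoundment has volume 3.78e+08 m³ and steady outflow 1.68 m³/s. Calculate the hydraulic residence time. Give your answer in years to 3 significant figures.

7.13 yr

Q = 1.68 m³/s × 3.156e+07 s/yr = 5.302e+07 m³/yr.
Hydraulic residence time τ = V/Q = 3.78e+08/5.302e+07 = 7.13 yr.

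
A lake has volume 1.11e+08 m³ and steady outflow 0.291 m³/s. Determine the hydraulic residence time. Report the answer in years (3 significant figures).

Q = 0.291 m³/s × 3.156e+07 s/yr = 9.183e+06 m³/yr.
Hydraulic residence time τ = V/Q = 1.11e+08/9.183e+06 = 12.09 yr.

12.1 yr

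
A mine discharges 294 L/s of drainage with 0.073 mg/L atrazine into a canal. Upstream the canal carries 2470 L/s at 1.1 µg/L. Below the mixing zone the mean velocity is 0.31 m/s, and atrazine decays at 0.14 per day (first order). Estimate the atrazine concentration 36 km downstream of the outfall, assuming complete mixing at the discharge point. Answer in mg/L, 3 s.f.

294 L/s = 0.294 m³/s.
2470 L/s = 2.47 m³/s.
1.1 µg/L = 0.0011 mg/L.
After complete mixing, C₀ = (0.294·0.073 + 2.47·0.0011) / 2.764 = 0.008748 mg/L.
Travel time t = 3.6e+04 m / 0.31 m/s = 1.161e+05 s = 1.344 d.
C = 0.008748·exp(−0.14·1.344) = 0.008748·0.8285 = 0.007247 mg/L.

0.00725 mg/L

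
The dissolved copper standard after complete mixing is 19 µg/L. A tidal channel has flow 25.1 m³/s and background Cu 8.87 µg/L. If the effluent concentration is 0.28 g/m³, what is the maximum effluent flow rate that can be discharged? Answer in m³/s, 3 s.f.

8.87 µg/L = 0.00887 mg/L.
19 µg/L = 0.019 mg/L.
Mass balance at complete mixing: C_std·(Q_w + Q_r) = Q_w·C_e + Q_r·C_b.
Rearranging, Q_w = Q_r·(C_std − C_b)/(C_e − C_std) = 25.1·(0.019 − 0.00887) / (0.28 − 0.019) = 0.9742 m³/s.

0.974 m³/s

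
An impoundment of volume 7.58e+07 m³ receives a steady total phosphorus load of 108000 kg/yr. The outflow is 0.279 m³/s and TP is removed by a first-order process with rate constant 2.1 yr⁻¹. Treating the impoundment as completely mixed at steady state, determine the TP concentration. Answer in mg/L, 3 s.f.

0.643 mg/L

Outflow Q = 0.279 m³/s × 3.156e+07 s/yr = 8.805e+06 m³/yr.
Steady-state CSTR mass balance: W = Q·C + k·V·C, so C = W/(Q + kV).
Q + kV = 8.805e+06 + 2.1·7.58e+07 = 1.68e+08 m³/yr.
C = 108000/1.68e+08 = 0.0006429 kg/m³ = 0.6429 mg/L.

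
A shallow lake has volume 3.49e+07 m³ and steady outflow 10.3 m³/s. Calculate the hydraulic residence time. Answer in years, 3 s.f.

0.107 yr

Q = 10.3 m³/s × 3.156e+07 s/yr = 3.25e+08 m³/yr.
Hydraulic residence time τ = V/Q = 3.49e+07/3.25e+08 = 0.1074 yr.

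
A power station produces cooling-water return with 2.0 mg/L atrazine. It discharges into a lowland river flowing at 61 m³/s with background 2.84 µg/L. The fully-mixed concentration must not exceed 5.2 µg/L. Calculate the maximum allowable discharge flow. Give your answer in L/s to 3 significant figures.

2.84 µg/L = 0.00284 mg/L.
5.2 µg/L = 0.0052 mg/L.
Mass balance at complete mixing: C_std·(Q_w + Q_r) = Q_w·C_e + Q_r·C_b.
Rearranging, Q_w = Q_r·(C_std − C_b)/(C_e − C_std) = 61·(0.0052 − 0.00284) / (2 − 0.0052) = 0.07217 m³/s.
= 72.17 L/s.

72.2 L/s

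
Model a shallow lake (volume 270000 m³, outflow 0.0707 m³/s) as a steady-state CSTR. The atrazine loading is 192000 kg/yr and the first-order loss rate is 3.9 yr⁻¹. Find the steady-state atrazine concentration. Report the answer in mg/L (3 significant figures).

Outflow Q = 0.0707 m³/s × 3.156e+07 s/yr = 2.231e+06 m³/yr.
Steady-state CSTR mass balance: W = Q·C + k·V·C, so C = W/(Q + kV).
Q + kV = 2.231e+06 + 3.9·270000 = 3.284e+06 m³/yr.
C = 192000/3.284e+06 = 0.05846 kg/m³ = 58.46 mg/L.

58.5 mg/L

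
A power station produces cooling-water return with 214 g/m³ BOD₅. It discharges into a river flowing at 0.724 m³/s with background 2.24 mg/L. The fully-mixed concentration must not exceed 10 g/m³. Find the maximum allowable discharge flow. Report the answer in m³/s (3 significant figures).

0.0275 m³/s

Mass balance at complete mixing: C_std·(Q_w + Q_r) = Q_w·C_e + Q_r·C_b.
Rearranging, Q_w = Q_r·(C_std − C_b)/(C_e − C_std) = 0.724·(10 − 2.24) / (214 − 10) = 0.02754 m³/s.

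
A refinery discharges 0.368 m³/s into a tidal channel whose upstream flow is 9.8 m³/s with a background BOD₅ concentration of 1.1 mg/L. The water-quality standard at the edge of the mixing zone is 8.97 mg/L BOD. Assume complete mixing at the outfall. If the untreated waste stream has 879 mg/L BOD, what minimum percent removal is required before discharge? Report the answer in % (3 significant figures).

75.1 %

Mass balance: 8.97·10.17 = 0.368·Cₑ + 9.8·1.1.
Cₑ = (91.21 − 10.78) / 0.368 = 218.6 mg/L.
Required removal = 1 − 218.6/879 = 75.14 %.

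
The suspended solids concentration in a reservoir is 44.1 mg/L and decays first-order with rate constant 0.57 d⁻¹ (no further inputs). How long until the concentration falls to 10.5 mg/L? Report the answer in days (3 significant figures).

2.52 d

t = ln(C₀/C)/k = ln(44.1/10.5)/0.57 = 1.435/0.57 = 2.518 d.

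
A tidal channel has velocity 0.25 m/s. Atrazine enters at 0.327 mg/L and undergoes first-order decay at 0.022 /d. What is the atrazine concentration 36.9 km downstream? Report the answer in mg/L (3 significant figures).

Travel time t = 36.9 km / 0.25 m/s = 3.69e+04/0.25 = 1.476e+05 s = 1.708 d.
First-order decay: C = 0.327·exp(−0.022·1.708) = 0.327·0.9631 = 0.3149 mg/L.

0.315 mg/L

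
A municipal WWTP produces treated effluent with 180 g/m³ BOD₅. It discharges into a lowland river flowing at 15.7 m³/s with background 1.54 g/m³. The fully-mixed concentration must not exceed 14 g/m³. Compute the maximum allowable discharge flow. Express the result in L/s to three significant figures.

Mass balance at complete mixing: C_std·(Q_w + Q_r) = Q_w·C_e + Q_r·C_b.
Rearranging, Q_w = Q_r·(C_std − C_b)/(C_e − C_std) = 15.7·(14 − 1.54) / (180 − 14) = 1.178 m³/s.
= 1178 L/s.

1180 L/s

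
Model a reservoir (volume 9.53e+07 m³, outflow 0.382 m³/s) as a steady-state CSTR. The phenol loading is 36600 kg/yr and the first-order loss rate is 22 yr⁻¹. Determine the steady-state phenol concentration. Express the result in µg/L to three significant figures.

Outflow Q = 0.382 m³/s × 3.156e+07 s/yr = 1.206e+07 m³/yr.
Steady-state CSTR mass balance: W = Q·C + k·V·C, so C = W/(Q + kV).
Q + kV = 1.206e+07 + 22·9.53e+07 = 2.109e+09 m³/yr.
C = 36600/2.109e+09 = 1.736e-05 kg/m³ = 0.01736 mg/L = 17.36 µg/L.

17.4 µg/L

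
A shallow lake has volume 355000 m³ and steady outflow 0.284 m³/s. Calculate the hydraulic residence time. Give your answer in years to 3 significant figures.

Q = 0.284 m³/s × 3.156e+07 s/yr = 8.962e+06 m³/yr.
Hydraulic residence time τ = V/Q = 355000/8.962e+06 = 0.03961 yr.

0.0396 yr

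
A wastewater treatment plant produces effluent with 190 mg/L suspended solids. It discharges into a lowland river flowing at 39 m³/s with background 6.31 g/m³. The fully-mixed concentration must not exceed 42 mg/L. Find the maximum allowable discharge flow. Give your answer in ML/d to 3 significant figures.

813 ML/d

Mass balance at complete mixing: C_std·(Q_w + Q_r) = Q_w·C_e + Q_r·C_b.
Rearranging, Q_w = Q_r·(C_std − C_b)/(C_e − C_std) = 39·(42 − 6.31) / (190 − 42) = 9.405 m³/s.
= 812.6 ML/d.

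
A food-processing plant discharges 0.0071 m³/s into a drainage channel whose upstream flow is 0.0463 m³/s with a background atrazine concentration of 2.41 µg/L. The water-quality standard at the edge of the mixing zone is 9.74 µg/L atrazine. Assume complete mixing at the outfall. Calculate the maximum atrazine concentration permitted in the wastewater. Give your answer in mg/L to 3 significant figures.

0.0575 mg/L

2.41 µg/L = 0.00241 mg/L.
9.74 µg/L = 0.00974 mg/L.
Mass balance: 0.00974·0.0534 = 0.0071·Cₑ + 0.0463·0.00241.
Cₑ = (0.0005201 − 0.0001116) / 0.0071 = 0.05754 mg/L.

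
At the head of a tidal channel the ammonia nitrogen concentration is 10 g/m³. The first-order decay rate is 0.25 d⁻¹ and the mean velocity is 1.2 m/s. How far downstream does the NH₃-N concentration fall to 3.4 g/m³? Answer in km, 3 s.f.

447 km

From C = C₀·e^(−kt), t = ln(C₀/C)/k = ln(10/3.4)/0.25 = 1.079/0.25 = 4.315 d.
Distance = v·t = 1.2 m/s × 3.728e+05 s = 4.474e+05 m = 447.4 km.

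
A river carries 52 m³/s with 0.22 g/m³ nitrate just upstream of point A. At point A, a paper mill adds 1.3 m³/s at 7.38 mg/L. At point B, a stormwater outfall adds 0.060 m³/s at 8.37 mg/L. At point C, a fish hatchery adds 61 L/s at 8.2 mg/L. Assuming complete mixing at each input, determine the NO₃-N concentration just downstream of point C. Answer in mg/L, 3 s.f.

After input A: C = (52·0.22 + 1.3·7.38) / 53.3 = 0.3946 mg/L.
After input B: C = (53.3·0.3946 + 0.06·8.37) / 53.36 = 0.4036 mg/L.
61 L/s = 0.061 m³/s.
After input C: C = (53.36·0.4036 + 0.061·8.2) / 53.42 = 0.4125 mg/L.

0.413 mg/L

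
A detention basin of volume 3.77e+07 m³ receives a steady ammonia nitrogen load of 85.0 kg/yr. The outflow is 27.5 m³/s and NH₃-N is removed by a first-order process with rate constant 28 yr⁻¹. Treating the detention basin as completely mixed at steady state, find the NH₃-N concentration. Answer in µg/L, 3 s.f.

0.0442 µg/L

Outflow Q = 27.5 m³/s × 3.156e+07 s/yr = 8.678e+08 m³/yr.
Steady-state CSTR mass balance: W = Q·C + k·V·C, so C = W/(Q + kV).
Q + kV = 8.678e+08 + 28·3.77e+07 = 1.923e+09 m³/yr.
C = 85.0/1.923e+09 = 4.419e-08 kg/m³ = 4.419e-05 mg/L = 0.04419 µg/L.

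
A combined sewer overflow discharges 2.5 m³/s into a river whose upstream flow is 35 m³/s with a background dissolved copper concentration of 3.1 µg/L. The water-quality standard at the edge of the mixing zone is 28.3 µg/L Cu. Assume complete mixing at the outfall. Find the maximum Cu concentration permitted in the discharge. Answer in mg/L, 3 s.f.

3.1 µg/L = 0.0031 mg/L.
28.3 µg/L = 0.0283 mg/L.
Mass balance: 0.0283·37.5 = 2.5·Cₑ + 35·0.0031.
Cₑ = (1.061 − 0.1085) / 2.5 = 0.3811 mg/L.

0.381 mg/L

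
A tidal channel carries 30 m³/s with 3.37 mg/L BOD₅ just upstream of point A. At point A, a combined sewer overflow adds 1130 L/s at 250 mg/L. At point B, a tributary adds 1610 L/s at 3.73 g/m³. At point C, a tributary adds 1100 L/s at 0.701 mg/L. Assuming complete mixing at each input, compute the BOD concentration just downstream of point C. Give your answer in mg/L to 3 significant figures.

11.5 mg/L

1130 L/s = 1.13 m³/s.
After input A: C = (30·3.37 + 1.13·250) / 31.13 = 12.32 mg/L.
1610 L/s = 1.61 m³/s.
After input B: C = (31.13·12.32 + 1.61·3.73) / 32.74 = 11.9 mg/L.
1100 L/s = 1.1 m³/s.
After input C: C = (32.74·11.9 + 1.1·0.701) / 33.84 = 11.54 mg/L.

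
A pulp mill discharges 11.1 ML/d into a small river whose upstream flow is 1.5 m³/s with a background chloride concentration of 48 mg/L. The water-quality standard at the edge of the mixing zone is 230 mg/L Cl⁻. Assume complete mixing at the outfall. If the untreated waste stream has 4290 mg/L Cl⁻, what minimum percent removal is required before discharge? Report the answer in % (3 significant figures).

11.1 ML/d = 0.1285 m³/s.
Mass balance: 230·1.628 = 0.1285·Cₑ + 1.5·48.
Cₑ = (374.5 − 72) / 0.1285 = 2355 mg/L.
Required removal = 1 − 2355/4290 = 45.11 %.

45.1 %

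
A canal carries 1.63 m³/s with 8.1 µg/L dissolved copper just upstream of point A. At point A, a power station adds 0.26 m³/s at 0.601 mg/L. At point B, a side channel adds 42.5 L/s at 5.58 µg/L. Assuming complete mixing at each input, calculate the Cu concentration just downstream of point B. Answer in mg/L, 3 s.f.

8.1 µg/L = 0.0081 mg/L.
After input A: C = (1.63·0.0081 + 0.26·0.601) / 1.89 = 0.08966 mg/L.
42.5 L/s = 0.0425 m³/s.
5.58 µg/L = 0.00558 mg/L.
After input B: C = (1.89·0.08966 + 0.0425·0.00558) / 1.932 = 0.08781 mg/L.

0.0878 mg/L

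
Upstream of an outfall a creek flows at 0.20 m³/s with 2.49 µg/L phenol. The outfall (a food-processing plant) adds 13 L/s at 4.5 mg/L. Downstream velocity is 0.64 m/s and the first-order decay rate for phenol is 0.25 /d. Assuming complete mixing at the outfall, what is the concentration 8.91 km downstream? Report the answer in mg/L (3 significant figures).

0.266 mg/L

13 L/s = 0.013 m³/s.
2.49 µg/L = 0.00249 mg/L.
After complete mixing, C₀ = (0.013·4.5 + 0.2·0.00249) / 0.213 = 0.277 mg/L.
Travel time t = 8910 m / 0.64 m/s = 1.392e+04 s = 0.1611 d.
C = 0.277·exp(−0.25·0.1611) = 0.277·0.9605 = 0.266 mg/L.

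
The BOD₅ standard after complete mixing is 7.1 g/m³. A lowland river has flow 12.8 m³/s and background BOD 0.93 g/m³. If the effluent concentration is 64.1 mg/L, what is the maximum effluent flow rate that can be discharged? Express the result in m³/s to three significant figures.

Mass balance at complete mixing: C_std·(Q_w + Q_r) = Q_w·C_e + Q_r·C_b.
Rearranging, Q_w = Q_r·(C_std − C_b)/(C_e − C_std) = 12.8·(7.1 − 0.93) / (64.1 − 7.1) = 1.386 m³/s.

1.39 m³/s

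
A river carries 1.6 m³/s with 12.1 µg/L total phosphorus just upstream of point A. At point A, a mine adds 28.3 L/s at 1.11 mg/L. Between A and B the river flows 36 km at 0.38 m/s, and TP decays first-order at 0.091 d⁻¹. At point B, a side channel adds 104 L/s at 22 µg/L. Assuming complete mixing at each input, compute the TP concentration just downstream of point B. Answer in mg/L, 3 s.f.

0.0278 mg/L

12.1 µg/L = 0.0121 mg/L.
28.3 L/s = 0.0283 m³/s.
After input A: C = (1.6·0.0121 + 0.0283·1.11) / 1.628 = 0.03118 mg/L.
Over the 36 km reach to input B (t = 9.474e+04 s = 1.096 d), decay gives C = 0.03118·exp(−0.091·1.096) = 0.02822 mg/L.
104 L/s = 0.104 m³/s.
22 µg/L = 0.022 mg/L.
After input B: C = (1.628·0.02822 + 0.104·0.022) / 1.732 = 0.02785 mg/L.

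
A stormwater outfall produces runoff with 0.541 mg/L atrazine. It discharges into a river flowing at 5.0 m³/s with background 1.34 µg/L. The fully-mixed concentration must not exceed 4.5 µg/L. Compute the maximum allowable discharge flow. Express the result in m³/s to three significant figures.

0.0295 m³/s

1.34 µg/L = 0.00134 mg/L.
4.5 µg/L = 0.0045 mg/L.
Mass balance at complete mixing: C_std·(Q_w + Q_r) = Q_w·C_e + Q_r·C_b.
Rearranging, Q_w = Q_r·(C_std − C_b)/(C_e − C_std) = 5.0·(0.0045 − 0.00134) / (0.541 − 0.0045) = 0.02945 m³/s.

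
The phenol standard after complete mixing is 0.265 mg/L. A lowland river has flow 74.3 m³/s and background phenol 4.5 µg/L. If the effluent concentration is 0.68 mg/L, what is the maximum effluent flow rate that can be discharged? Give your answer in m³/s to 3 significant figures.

46.6 m³/s

4.5 µg/L = 0.0045 mg/L.
Mass balance at complete mixing: C_std·(Q_w + Q_r) = Q_w·C_e + Q_r·C_b.
Rearranging, Q_w = Q_r·(C_std − C_b)/(C_e − C_std) = 74.3·(0.265 − 0.0045) / (0.68 − 0.265) = 46.64 m³/s.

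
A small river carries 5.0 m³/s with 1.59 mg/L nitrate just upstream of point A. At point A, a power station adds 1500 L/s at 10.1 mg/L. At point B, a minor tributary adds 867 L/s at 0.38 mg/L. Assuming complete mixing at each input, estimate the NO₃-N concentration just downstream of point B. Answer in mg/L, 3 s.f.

3.18 mg/L

1500 L/s = 1.5 m³/s.
After input A: C = (5·1.59 + 1.5·10.1) / 6.5 = 3.554 mg/L.
867 L/s = 0.867 m³/s.
After input B: C = (6.5·3.554 + 0.867·0.38) / 7.367 = 3.18 mg/L.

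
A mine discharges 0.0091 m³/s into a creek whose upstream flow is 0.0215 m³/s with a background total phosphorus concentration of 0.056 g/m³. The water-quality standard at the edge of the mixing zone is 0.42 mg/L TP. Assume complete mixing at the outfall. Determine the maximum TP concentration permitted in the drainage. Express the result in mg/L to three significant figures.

1.28 mg/L

Mass balance: 0.42·0.0306 = 0.0091·Cₑ + 0.0215·0.056.
Cₑ = (0.01285 − 0.001204) / 0.0091 = 1.28 mg/L.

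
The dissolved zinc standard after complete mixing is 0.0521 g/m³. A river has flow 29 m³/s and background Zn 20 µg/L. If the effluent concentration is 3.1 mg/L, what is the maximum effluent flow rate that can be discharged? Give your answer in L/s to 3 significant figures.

20 µg/L = 0.02 mg/L.
Mass balance at complete mixing: C_std·(Q_w + Q_r) = Q_w·C_e + Q_r·C_b.
Rearranging, Q_w = Q_r·(C_std − C_b)/(C_e − C_std) = 29·(0.0521 − 0.02) / (3.1 − 0.0521) = 0.3054 m³/s.
= 305.4 L/s.

305 L/s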